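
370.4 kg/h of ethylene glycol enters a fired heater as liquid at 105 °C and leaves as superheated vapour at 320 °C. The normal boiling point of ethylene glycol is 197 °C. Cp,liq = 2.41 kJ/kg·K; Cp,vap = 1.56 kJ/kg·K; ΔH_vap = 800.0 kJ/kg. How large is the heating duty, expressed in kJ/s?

Q = 125 kJ/s

liquid 105→197 °C: 221.72 kJ/kg
vaporisation at 197 °C: 800 kJ/kg
vapour 197→320 °C: 191.88 kJ/kg
Δh = 221.72 + 800 + 191.88 = 1213.6 kJ/kg
Q = ṁ·Δh = 370.4 kg/h × 1213.6 kJ/kg = 449520 kJ/h
|Q| = 124.87 kW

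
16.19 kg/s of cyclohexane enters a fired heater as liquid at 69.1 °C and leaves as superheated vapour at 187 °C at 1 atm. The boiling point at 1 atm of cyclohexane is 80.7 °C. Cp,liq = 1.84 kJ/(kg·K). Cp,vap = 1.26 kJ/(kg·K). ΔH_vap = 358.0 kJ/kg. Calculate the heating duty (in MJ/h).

Q = 29900 MJ/h

liquid 69.1→80.7 °C: 21.344 kJ/kg
vaporisation at 80.7 °C: 358 kJ/kg
vapour 80.7→187 °C: 133.94 kJ/kg
Δh = 21.344 + 358 + 133.94 = 513.28 kJ/kg
Q = ṁ·Δh = 16.19 kg/s × 513.28 kJ/kg = 8310 kJ/s
|Q| = 8310 kW = 29916 MJ/h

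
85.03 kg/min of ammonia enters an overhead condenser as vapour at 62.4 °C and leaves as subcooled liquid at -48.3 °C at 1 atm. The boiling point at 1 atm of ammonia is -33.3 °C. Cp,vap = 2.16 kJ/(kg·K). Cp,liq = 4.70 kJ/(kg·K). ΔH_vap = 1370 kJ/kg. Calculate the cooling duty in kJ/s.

Q_c = 2330 kJ/s

vapour 62.4→-33.3 °C: -206.71 kJ/kg
condensation at -33.3 °C: -1370 kJ/kg
liquid -33.3→-48.3 °C: -70.5 kJ/kg
Δh = -206.71 + -1370 + -70.5 = -1647.2 kJ/kg
Q = ṁ·Δh = 85.03 kg/min × -1647.2 kJ/kg = -140060 kJ/min
|Q| = 2334.4 kW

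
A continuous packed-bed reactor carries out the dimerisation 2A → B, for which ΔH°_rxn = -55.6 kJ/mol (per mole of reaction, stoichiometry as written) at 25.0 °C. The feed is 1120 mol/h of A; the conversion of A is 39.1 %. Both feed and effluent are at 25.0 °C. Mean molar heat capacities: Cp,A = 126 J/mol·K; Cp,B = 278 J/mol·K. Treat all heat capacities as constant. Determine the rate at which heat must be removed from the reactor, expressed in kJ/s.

Q_out = 3.38 kJ/s

Extent of reaction ξ = 0.391 × 1120 / 2 = 218.96 mol/h
Reaction term: ξ·ΔH°_rxn = 218.96 × -55.6 = -12174 kJ/h
Q = ΔH = -12174 kJ/h = -3.3817 kW
Heat removed = 3.3817 kJ/s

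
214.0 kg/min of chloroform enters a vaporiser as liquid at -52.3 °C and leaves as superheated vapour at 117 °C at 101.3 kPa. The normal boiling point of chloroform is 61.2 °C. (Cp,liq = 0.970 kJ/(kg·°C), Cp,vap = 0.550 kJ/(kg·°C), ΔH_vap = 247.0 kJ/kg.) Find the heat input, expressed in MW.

liquid -52.3→61.2 °C: 110.09 kJ/kg
vaporisation at 61.2 °C: 247 kJ/kg
vapour 61.2→117 °C: 30.69 kJ/kg
Δh = 110.09 + 247 + 30.69 = 387.79 kJ/kg
Q = ṁ·Δh = 214.0 kg/min × 387.79 kJ/kg = 82986 kJ/min
|Q| = 1383.1 kW = 1.3831 MW

Q = 1.38 MW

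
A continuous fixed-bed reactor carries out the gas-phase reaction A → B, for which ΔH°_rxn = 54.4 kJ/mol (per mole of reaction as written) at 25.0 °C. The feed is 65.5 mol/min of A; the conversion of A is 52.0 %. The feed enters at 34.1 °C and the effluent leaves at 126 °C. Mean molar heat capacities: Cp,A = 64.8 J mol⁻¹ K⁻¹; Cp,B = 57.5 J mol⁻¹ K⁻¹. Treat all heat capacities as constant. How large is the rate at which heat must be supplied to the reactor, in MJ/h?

Q_in = 133 MJ/h

Extent of reaction ξ = 0.520 × 65.5 = 34.06 mol/min
Reaction term: ξ·ΔH°_rxn = 34.06 × 54.4 = 1852.9 kJ/min
Sensible, feed 34.1→25 °C: -38.624 kJ/min
Outlet flows (mol/min): A 31.44, B 34.06
Sensible, products 25→126 °C: 403.57 kJ/min
Q = ΔH = 2217.8 kJ/min = 36.964 kW
Heat supplied = 133.07 MJ/h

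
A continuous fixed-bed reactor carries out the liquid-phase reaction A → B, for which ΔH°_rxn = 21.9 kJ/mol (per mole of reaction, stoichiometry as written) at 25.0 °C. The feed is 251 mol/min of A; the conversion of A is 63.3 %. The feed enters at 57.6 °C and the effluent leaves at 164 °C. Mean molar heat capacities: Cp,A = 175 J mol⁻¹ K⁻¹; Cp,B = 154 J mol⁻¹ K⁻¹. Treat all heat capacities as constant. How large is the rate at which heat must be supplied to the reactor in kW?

Q_in = 128 kW

Extent of reaction ξ = 0.633 × 251 = 158.88 mol/min
Reaction term: ξ·ΔH°_rxn = 158.88 × 21.9 = 3479.5 kJ/min
Sensible, feed 57.6→25 °C: -1432 kJ/min
Outlet flows (mol/min): A 92.117, B 158.88
Sensible, products 25→164 °C: 5641.8 kJ/min
Q = ΔH = 7689.4 kJ/min = 128.16 kW
Heat supplied = 128.16 kW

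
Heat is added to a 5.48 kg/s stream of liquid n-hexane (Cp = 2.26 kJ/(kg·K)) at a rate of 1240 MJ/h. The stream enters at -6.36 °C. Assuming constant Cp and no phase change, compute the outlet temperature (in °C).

Q = 1240 MJ/h = 344.44 kJ/s
ΔT = Q/(ṁ·Cp) = 344.44/(5.48×2.26) = 27.812 K
T_out = -6.36 + 27.812 = 21.452 °C

T_out = 21.5 °C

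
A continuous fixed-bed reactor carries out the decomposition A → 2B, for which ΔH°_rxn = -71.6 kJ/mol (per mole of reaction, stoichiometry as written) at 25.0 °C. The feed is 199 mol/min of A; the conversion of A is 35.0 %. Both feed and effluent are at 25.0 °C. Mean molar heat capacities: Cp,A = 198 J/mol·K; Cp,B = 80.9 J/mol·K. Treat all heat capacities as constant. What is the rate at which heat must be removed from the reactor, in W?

Extent of reaction ξ = 0.350 × 199 = 69.65 mol/min
Reaction term: ξ·ΔH°_rxn = 69.65 × -71.6 = -4986.9 kJ/min
Q = ΔH = -4986.9 kJ/min = -83.116 kW
Heat removed = 83116 W

Q_out = 83100 W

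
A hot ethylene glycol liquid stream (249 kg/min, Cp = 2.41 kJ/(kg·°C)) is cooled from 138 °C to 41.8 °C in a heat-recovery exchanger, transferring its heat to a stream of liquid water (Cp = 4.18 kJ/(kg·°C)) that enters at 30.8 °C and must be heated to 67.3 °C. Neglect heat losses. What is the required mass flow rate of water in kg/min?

Heat released by hot stream: Q = 249 × 2.41 × (138 − 41.8) = 57729 kJ/min
Energy balance on cold side (adiabatic exchanger): Q = ṁ_c·Cp_c·(T_c,out − T_c,in)
ṁ_c = 57729 / [4.18 × (67.3 − 30.8)] = 378.37 kg/min

ṁ_c = 378 kg/min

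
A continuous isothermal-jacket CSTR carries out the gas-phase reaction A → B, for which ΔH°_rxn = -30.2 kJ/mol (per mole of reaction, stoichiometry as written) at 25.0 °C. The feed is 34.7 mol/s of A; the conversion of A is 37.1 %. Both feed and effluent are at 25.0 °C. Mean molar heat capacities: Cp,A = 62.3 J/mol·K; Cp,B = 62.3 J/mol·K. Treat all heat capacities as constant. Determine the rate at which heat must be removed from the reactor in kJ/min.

Q_out = 23300 kJ/min

Extent of reaction ξ = 0.371 × 34.7 = 12.874 mol/s
Reaction term: ξ·ΔH°_rxn = 12.874 × -30.2 = -388.79 kJ/s
Q = ΔH = -388.79 kJ/s = -388.79 kW
Heat removed = 23327 kJ/min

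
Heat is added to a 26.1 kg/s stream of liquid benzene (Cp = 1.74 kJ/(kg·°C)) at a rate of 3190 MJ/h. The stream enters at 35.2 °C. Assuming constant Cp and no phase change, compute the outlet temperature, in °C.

T_out = 54.7 °C

Q = 3190 MJ/h = 886.11 kJ/s
ΔT = Q/(ṁ·Cp) = 886.11/(26.1×1.74) = 19.512 K
T_out = 35.2 + 19.512 = 54.712 °C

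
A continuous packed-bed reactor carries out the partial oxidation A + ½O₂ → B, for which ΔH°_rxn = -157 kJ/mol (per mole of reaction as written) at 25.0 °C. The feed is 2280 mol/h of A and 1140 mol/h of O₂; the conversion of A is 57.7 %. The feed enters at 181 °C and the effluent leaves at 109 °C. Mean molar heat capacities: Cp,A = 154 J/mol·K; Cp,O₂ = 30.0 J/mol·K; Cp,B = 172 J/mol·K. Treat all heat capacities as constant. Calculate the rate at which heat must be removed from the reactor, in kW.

Extent of reaction ξ = 0.577 × 2280 = 1315.6 mol/h
Reaction term: ξ·ΔH°_rxn = 1315.6 × -157 = -206540 kJ/h
Sensible, feed 181→25 °C: -60110 kJ/h
Outlet flows (mol/h): A 964.44, O₂ 482.22, B 1315.6
Sensible, products 25→109 °C: 32698 kJ/h
Q = ΔH = -233950 kJ/h = -64.987 kW
Heat removed = 64.987 kW

Q_out = 65.0 kW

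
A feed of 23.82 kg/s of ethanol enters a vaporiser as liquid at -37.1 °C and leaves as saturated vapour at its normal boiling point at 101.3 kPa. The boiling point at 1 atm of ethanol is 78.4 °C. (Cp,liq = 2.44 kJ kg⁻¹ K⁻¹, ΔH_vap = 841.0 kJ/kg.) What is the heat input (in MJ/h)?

liquid -37.1→78.4 °C: 281.82 kJ/kg
vaporisation at 78.4 °C: 841 kJ/kg
Δh = 281.82 + 841 = 1122.8 kJ/kg
Q = ṁ·Δh = 23.82 kg/s × 1122.8 kJ/kg = 26746 kJ/s
|Q| = 26746 kW = 96284 MJ/h

Q = 96300 MJ/h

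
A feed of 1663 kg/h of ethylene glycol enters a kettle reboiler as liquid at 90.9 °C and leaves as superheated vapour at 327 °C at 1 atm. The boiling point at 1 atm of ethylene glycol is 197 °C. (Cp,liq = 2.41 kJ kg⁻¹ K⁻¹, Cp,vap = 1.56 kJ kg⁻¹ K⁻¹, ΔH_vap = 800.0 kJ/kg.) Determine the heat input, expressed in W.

Q = 581000 W

liquid 90.9→197 °C: 255.7 kJ/kg
vaporisation at 197 °C: 800 kJ/kg
vapour 197→327 °C: 202.8 kJ/kg
Δh = 255.7 + 800 + 202.8 = 1258.5 kJ/kg
Q = ṁ·Δh = 1663 kg/h × 1258.5 kJ/kg = 2.0929e+06 kJ/h
|Q| = 581.36 kW = 581360 W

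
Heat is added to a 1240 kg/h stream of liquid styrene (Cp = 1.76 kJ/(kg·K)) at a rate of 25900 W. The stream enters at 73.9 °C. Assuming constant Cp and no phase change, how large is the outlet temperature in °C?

Q = 25900 W = 93240 kJ/h
ΔT = Q/(ṁ·Cp) = 93240/(1240×1.76) = 42.724 K
T_out = 73.9 + 42.724 = 116.62 °C

T_out = 117 °C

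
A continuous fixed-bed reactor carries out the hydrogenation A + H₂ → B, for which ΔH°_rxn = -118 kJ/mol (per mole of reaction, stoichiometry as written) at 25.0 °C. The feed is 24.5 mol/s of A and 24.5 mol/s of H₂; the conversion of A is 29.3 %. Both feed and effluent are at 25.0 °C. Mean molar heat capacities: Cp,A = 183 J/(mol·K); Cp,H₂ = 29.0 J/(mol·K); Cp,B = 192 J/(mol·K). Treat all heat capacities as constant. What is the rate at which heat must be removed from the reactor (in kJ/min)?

Extent of reaction ξ = 0.293 × 24.5 = 7.1785 mol/s
Reaction term: ξ·ΔH°_rxn = 7.1785 × -118 = -847.06 kJ/s
Q = ΔH = -847.06 kJ/s = -847.06 kW
Heat removed = 50824 kJ/min

Q_out = 50800 kJ/min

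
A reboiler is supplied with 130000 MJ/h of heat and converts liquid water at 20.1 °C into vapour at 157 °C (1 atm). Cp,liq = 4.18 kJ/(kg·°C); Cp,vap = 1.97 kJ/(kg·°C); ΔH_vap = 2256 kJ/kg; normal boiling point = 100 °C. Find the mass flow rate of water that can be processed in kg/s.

Δh = 4.18×(100−20.1) + 2256 + 1.97×(157−100) = 2702.3 kJ/kg
Q = 130000 MJ/h = 36111 kJ/s = 36111 kJ/s
ṁ = Q/Δh = 36111 / 2702.3 = 13.363 kg/s

ṁ = 13.4 kg/s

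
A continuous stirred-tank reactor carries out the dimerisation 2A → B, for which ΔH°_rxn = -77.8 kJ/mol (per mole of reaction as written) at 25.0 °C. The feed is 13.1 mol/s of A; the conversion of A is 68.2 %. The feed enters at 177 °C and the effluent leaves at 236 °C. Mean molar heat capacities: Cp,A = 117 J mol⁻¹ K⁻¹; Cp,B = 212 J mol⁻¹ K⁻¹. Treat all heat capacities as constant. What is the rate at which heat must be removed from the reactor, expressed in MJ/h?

Extent of reaction ξ = 0.682 × 13.1 / 2 = 4.4671 mol/s
Reaction term: ξ·ΔH°_rxn = 4.4671 × -77.8 = -347.54 kJ/s
Sensible, feed 177→25 °C: -232.97 kJ/s
Outlet flows (mol/s): A 4.1658, B 4.4671
Sensible, products 25→236 °C: 302.66 kJ/s
Q = ΔH = -277.85 kJ/s = -277.85 kW
Heat removed = 1000.3 MJ/h

Q_out = 1000 MJ/h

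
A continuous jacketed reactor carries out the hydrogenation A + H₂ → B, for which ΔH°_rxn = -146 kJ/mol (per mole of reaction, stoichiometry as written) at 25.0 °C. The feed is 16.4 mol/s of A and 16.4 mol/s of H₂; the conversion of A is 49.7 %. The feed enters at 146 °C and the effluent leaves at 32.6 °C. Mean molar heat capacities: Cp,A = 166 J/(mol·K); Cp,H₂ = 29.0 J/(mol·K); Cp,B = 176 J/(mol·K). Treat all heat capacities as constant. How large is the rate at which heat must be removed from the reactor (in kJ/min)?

Extent of reaction ξ = 0.497 × 16.4 = 8.1508 mol/s
Reaction term: ξ·ΔH°_rxn = 8.1508 × -146 = -1190 kJ/s
Sensible, feed 146→25 °C: -386.96 kJ/s
Outlet flows (mol/s): A 8.2492, H₂ 8.2492, B 8.1508
Sensible, products 25→32.6 °C: 23.128 kJ/s
Q = ΔH = -1553.8 kJ/s = -1553.8 kW
Heat removed = 93231 kJ/min

Q_out = 93200 kJ/min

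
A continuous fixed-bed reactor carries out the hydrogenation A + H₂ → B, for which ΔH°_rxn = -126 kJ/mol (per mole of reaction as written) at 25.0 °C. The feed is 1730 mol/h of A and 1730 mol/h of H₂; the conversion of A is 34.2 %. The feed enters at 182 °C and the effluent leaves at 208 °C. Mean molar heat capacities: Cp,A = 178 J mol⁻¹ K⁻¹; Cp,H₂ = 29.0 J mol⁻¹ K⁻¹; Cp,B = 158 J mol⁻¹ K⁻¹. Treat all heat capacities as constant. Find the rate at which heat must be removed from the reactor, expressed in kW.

Q_out = 19.6 kW

Extent of reaction ξ = 0.342 × 1730 = 591.66 mol/h
Reaction term: ξ·ΔH°_rxn = 591.66 × -126 = -74549 kJ/h
Sensible, feed 182→25 °C: -56223 kJ/h
Outlet flows (mol/h): A 1138.3, H₂ 1138.3, B 591.66
Sensible, products 25→208 °C: 60229 kJ/h
Q = ΔH = -70544 kJ/h = -19.595 kW
Heat removed = 19.595 kW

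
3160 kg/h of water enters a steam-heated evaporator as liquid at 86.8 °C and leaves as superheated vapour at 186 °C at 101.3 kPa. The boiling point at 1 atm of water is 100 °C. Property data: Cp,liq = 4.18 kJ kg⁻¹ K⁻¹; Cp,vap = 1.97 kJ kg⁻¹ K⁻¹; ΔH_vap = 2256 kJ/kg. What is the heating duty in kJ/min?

liquid 86.8→100 °C: 55.176 kJ/kg
vaporisation at 100 °C: 2256 kJ/kg
vapour 100→186 °C: 169.42 kJ/kg
Δh = 55.176 + 2256 + 169.42 = 2480.6 kJ/kg
Q = ṁ·Δh = 3160 kg/h × 2480.6 kJ/kg = 7.8387e+06 kJ/h
|Q| = 2177.4 kW = 130640 kJ/min

Q = 131000 kJ/min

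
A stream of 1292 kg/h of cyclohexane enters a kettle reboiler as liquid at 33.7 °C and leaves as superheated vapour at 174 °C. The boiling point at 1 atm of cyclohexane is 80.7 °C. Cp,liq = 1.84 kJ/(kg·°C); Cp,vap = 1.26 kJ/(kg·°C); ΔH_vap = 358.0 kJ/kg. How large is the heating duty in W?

liquid 33.7→80.7 °C: 86.48 kJ/kg
vaporisation at 80.7 °C: 358 kJ/kg
vapour 80.7→174 °C: 117.56 kJ/kg
Δh = 86.48 + 358 + 117.56 = 562.04 kJ/kg
Q = ṁ·Δh = 1292 kg/h × 562.04 kJ/kg = 726150 kJ/h
|Q| = 201.71 kW = 201710 W

Q = 202000 W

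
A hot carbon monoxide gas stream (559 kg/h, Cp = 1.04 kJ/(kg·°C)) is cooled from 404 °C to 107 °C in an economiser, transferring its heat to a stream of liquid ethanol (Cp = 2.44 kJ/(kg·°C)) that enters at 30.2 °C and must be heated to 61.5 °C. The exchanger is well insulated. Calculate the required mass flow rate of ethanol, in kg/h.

Heat released by hot stream: Q = 559 × 1.04 × (404 − 107) = 172660 kJ/h
Energy balance on cold side (adiabatic exchanger): Q = ṁ_c·Cp_c·(T_c,out − T_c,in)
ṁ_c = 172660 / [2.44 × (61.5 − 30.2)] = 2260.8 kg/h

ṁ_c = 2260 kg/h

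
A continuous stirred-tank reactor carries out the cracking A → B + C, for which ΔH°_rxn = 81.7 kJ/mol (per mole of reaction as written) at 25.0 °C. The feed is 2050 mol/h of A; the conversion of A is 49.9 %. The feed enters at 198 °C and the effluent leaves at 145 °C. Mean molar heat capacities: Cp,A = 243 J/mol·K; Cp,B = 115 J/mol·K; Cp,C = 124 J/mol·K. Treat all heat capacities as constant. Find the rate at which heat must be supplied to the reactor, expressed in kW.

Extent of reaction ξ = 0.499 × 2050 = 1023 mol/h
Reaction term: ξ·ΔH°_rxn = 1023 × 81.7 = 83575 kJ/h
Sensible, feed 198→25 °C: -86180 kJ/h
Outlet flows (mol/h): A 1027, B 1023, C 1023
Sensible, products 25→145 °C: 59287 kJ/h
Q = ΔH = 56682 kJ/h = 15.745 kW
Heat supplied = 15.745 kW

Q_in = 15.7 kW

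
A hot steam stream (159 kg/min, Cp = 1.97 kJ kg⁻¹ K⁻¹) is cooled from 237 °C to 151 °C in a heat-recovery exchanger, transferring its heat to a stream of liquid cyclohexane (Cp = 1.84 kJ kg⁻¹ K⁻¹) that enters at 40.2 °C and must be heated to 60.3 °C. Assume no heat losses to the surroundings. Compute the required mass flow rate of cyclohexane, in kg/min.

ṁ_c = 728 kg/min

Heat released by hot stream: Q = 159 × 1.97 × (237 − 151) = 26938 kJ/min
Energy balance on cold side (adiabatic exchanger): Q = ṁ_c·Cp_c·(T_c,out − T_c,in)
ṁ_c = 26938 / [1.84 × (60.3 − 40.2)] = 728.36 kg/min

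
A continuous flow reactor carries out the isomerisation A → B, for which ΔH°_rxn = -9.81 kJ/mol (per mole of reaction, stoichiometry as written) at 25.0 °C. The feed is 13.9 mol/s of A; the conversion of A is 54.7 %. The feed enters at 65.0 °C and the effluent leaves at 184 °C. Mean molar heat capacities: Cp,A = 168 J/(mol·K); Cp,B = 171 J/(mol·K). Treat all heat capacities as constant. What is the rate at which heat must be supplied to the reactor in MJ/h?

Extent of reaction ξ = 0.547 × 13.9 = 7.6033 mol/s
Reaction term: ξ·ΔH°_rxn = 7.6033 × -9.81 = -74.588 kJ/s
Sensible, feed 65.0→25 °C: -93.408 kJ/s
Outlet flows (mol/s): A 6.2967, B 7.6033
Sensible, products 25→184 °C: 374.92 kJ/s
Q = ΔH = 206.93 kJ/s = 206.93 kW
Heat supplied = 744.94 MJ/h

Q_in = 745 MJ/h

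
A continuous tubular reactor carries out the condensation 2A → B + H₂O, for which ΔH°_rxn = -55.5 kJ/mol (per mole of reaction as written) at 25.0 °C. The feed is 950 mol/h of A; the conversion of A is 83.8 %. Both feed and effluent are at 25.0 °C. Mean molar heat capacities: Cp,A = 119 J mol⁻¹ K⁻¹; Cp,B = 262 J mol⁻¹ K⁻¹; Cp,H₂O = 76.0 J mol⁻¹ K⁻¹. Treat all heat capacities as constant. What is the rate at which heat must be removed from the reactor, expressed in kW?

Extent of reaction ξ = 0.838 × 950 / 2 = 398.05 mol/h
Reaction term: ξ·ΔH°_rxn = 398.05 × -55.5 = -22092 kJ/h
Q = ΔH = -22092 kJ/h = -6.1366 kW
Heat removed = 6.1366 kW

Q_out = 6.14 kW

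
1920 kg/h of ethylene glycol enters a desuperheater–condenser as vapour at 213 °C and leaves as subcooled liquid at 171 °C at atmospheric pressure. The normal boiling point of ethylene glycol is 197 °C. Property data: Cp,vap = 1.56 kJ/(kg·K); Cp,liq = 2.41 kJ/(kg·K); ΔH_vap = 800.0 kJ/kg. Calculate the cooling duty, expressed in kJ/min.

Q_c = 28400 kJ/min

vapour 213→197 °C: -24.96 kJ/kg
condensation at 197 °C: -800 kJ/kg
liquid 197→171 °C: -62.66 kJ/kg
Δh = -24.96 + -800 + -62.66 = -887.62 kJ/kg
Q = ṁ·Δh = 1920 kg/h × -887.62 kJ/kg = -1.7042e+06 kJ/h
|Q| = 473.4 kW = 28404 kJ/min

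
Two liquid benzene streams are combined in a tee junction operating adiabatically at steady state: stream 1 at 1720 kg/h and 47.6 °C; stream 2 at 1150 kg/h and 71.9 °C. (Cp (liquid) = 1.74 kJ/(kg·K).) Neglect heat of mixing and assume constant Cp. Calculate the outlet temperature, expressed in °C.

T_out = 57.3 °C

Adiabatic, steady state ⇒ Σ ṁᵢCp,ᵢ(T_out − Tᵢ) = 0
Σ ṁᵢCp,ᵢTᵢ = 1720×1.74×47.6 + 1150×1.74×71.9 = 286330
Σ ṁᵢCp,ᵢ = 1720×1.74 + 1150×1.74 = 4993.8
T_out = 286330 / 4993.8 = 57.337 °C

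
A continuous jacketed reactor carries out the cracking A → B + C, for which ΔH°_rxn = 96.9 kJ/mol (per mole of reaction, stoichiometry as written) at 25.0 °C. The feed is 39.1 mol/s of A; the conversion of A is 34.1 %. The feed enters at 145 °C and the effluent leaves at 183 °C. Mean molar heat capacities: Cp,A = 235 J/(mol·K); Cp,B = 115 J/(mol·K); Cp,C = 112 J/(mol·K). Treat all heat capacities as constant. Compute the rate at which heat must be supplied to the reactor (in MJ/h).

Extent of reaction ξ = 0.341 × 39.1 = 13.333 mol/s
Reaction term: ξ·ΔH°_rxn = 13.333 × 96.9 = 1292 kJ/s
Sensible, feed 145→25 °C: -1102.6 kJ/s
Outlet flows (mol/s): A 25.767, B 13.333, C 13.333
Sensible, products 25→183 °C: 1434.9 kJ/s
Q = ΔH = 1624.3 kJ/s = 1624.3 kW
Heat supplied = 5847.4 MJ/h

Q_in = 5850 MJ/h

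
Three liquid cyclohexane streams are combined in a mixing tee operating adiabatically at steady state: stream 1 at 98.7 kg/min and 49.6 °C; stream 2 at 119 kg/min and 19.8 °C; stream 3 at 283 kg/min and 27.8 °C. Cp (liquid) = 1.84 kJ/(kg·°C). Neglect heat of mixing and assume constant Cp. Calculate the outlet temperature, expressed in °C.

T_out = 30.2 °C

Energy balance with Q = 0: Σ ṁᵢCp,ᵢ(T_out − Tᵢ) = 0
T_out = Σ ṁᵢCp,ᵢTᵢ / Σ ṁᵢCp,ᵢ
      = 27819 / 921.29 = 30.196 °C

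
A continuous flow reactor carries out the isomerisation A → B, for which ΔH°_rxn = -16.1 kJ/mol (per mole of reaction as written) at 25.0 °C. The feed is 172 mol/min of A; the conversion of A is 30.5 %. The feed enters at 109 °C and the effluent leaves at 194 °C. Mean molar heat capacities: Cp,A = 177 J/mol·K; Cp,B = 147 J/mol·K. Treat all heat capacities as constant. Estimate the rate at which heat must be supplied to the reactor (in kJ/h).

Q_in = 88600 kJ/h

Extent of reaction ξ = 0.305 × 172 = 52.46 mol/min
Reaction term: ξ·ΔH°_rxn = 52.46 × -16.1 = -844.61 kJ/min
Sensible, feed 109→25 °C: -2557.3 kJ/min
Outlet flows (mol/min): A 119.54, B 52.46
Sensible, products 25→194 °C: 4879.1 kJ/min
Q = ΔH = 1477.2 kJ/min = 24.619 kW
Heat supplied = 88630 kJ/h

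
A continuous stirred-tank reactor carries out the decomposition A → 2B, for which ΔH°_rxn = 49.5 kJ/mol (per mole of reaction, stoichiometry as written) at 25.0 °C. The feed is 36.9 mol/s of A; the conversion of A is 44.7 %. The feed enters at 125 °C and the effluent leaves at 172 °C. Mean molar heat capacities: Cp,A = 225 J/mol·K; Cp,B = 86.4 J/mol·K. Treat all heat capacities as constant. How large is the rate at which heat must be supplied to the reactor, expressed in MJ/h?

Q_in = 3890 MJ/h

Extent of reaction ξ = 0.447 × 36.9 = 16.494 mol/s
Reaction term: ξ·ΔH°_rxn = 16.494 × 49.5 = 816.47 kJ/s
Sensible, feed 125→25 °C: -830.25 kJ/s
Outlet flows (mol/s): A 20.406, B 32.989
Sensible, products 25→172 °C: 1093.9 kJ/s
Q = ΔH = 1080.1 kJ/s = 1080.1 kW
Heat supplied = 3888.4 MJ/h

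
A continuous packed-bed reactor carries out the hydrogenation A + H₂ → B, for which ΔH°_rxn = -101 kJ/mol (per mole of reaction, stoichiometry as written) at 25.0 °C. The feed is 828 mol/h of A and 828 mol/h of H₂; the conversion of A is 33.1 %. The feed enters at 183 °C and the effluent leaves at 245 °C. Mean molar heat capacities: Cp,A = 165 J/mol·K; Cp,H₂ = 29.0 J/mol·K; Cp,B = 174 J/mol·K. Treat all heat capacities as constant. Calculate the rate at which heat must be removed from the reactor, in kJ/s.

Extent of reaction ξ = 0.331 × 828 = 274.07 mol/h
Reaction term: ξ·ΔH°_rxn = 274.07 × -101 = -27681 kJ/h
Sensible, feed 183→25 °C: -25380 kJ/h
Outlet flows (mol/h): A 553.93, H₂ 553.93, B 274.07
Sensible, products 25→245 °C: 34133 kJ/h
Q = ΔH = -18928 kJ/h = -5.2577 kW
Heat removed = 5.2577 kJ/s

Q_out = 5.26 kJ/s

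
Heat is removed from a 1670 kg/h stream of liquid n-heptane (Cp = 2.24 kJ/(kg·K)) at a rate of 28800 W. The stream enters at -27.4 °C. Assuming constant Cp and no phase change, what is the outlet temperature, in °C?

T_out = -55.1 °C

Q = 28800 W = 103680 kJ/h
ΔT = Q/(ṁ·Cp) = 103680/(1670×2.24) = 27.716 K
T_out = -27.4 − 27.716 = -55.116 °C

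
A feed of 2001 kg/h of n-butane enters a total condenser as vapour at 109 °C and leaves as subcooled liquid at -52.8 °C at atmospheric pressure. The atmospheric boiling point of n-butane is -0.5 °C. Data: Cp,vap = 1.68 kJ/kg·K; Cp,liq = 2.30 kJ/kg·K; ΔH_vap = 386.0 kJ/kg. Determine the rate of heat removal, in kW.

vapour 109→-0.5 °C: -183.96 kJ/kg
condensation at -0.5 °C: -386 kJ/kg
liquid -0.5→-52.8 °C: -120.29 kJ/kg
Δh = -183.96 + -386 + -120.29 = -690.25 kJ/kg
Q = ṁ·Δh = 2001 kg/h × -690.25 kJ/kg = -1.3812e+06 kJ/h
|Q| = 383.66 kW

Q_c = 384 kW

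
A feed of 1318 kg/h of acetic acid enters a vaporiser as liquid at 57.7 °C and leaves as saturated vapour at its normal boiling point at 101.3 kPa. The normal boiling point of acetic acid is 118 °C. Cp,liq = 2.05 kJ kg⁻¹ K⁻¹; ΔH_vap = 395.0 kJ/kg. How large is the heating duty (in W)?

liquid 57.7→118 °C: 123.61 kJ/kg
vaporisation at 118 °C: 395 kJ/kg
Δh = 123.61 + 395 = 518.62 kJ/kg
Q = ṁ·Δh = 1318 kg/h × 518.62 kJ/kg = 683530 kJ/h
|Q| = 189.87 kW = 189870 W

Q = 190000 W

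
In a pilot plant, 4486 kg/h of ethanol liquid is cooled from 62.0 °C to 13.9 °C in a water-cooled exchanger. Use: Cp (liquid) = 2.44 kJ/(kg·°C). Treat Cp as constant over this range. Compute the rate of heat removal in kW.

Q = ṁ·Cp·ΔT = 4486 × 2.44 × (13.9 − 62.0) = -526490 kJ/h
Converting: 526490 / 3600 s = 146.25 kW

Q_c = 146 kW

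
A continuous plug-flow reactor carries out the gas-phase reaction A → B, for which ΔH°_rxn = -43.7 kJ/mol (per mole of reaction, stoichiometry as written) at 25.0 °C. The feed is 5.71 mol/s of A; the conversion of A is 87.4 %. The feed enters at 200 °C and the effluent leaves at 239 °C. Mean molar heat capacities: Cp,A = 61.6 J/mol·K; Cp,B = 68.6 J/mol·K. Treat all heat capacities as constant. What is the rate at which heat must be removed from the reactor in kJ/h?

Extent of reaction ξ = 0.874 × 5.71 = 4.9905 mol/s
Reaction term: ξ·ΔH°_rxn = 4.9905 × -43.7 = -218.09 kJ/s
Sensible, feed 200→25 °C: -61.554 kJ/s
Outlet flows (mol/s): A 0.71946, B 4.9905
Sensible, products 25→239 °C: 82.747 kJ/s
Q = ΔH = -196.89 kJ/s = -196.89 kW
Heat removed = 708820 kJ/h

Q_out = 709000 kJ/h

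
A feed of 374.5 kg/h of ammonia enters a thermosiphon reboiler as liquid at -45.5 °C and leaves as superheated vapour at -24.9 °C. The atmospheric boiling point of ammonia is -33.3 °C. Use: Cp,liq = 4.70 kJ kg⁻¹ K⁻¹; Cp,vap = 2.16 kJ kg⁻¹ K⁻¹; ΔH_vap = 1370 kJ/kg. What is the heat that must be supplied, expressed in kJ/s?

Q = 150 kJ/s

liquid -45.5→-33.3 °C: 57.34 kJ/kg
vaporisation at -33.3 °C: 1370 kJ/kg
vapour -33.3→-24.9 °C: 18.144 kJ/kg
Δh = 57.34 + 1370 + 18.144 = 1445.5 kJ/kg
Q = ṁ·Δh = 374.5 kg/h × 1445.5 kJ/kg = 541330 kJ/h
|Q| = 150.37 kW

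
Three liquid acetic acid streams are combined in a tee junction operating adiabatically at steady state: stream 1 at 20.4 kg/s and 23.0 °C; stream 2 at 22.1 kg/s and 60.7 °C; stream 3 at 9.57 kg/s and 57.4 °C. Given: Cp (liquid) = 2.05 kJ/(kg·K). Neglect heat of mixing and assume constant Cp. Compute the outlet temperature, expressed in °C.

T_out = 45.3 °C

No heat crosses the boundary, so H_out = H_in.
Σ ṁᵢCp,ᵢTᵢ = 20.4×2.05×23.0 + 22.1×2.05×60.7 + 9.57×2.05×57.4 = 4838
Σ ṁᵢCp,ᵢ = 20.4×2.05 + 22.1×2.05 + 9.57×2.05 = 106.74
T_out = 4838 / 106.74 = 45.323 °C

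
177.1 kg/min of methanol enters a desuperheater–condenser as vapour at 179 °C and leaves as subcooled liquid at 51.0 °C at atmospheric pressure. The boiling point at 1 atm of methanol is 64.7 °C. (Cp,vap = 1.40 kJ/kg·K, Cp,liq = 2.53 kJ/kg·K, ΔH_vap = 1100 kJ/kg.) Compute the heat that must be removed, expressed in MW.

vapour 179→64.7 °C: -160.02 kJ/kg
condensation at 64.7 °C: -1100 kJ/kg
liquid 64.7→51.0 °C: -34.661 kJ/kg
Δh = -160.02 + -1100 + -34.661 = -1294.7 kJ/kg
Q = ṁ·Δh = 177.1 kg/min × -1294.7 kJ/kg = -229290 kJ/min
|Q| = 3821.5 kW = 3.8215 MW

Q_c = 3.82 MW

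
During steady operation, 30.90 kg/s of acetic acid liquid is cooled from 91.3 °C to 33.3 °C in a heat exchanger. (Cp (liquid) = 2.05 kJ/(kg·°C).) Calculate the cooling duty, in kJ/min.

Q = ṁ·Cp·ΔT = 30.90 × 2.05 × (33.3 − 91.3) = -3674 kJ/s
Cooling duty = 220440 kJ/min

Q_c = 220000 kJ/min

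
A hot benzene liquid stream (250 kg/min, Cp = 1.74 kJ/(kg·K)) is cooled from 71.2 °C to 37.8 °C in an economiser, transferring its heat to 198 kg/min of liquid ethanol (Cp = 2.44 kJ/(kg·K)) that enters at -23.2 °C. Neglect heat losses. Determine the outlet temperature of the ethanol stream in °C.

T_c,out = 6.87 °C

Heat released by hot stream: Q = 250 × 1.74 × (71.2 − 37.8) = 14529 kJ/min
Energy balance on cold side (adiabatic exchanger): Q = ṁ_c·Cp_c·(T_c,out − T_c,in)
T_c,out = -23.2 + 14529/(198 × 2.44) = 6.8733 °C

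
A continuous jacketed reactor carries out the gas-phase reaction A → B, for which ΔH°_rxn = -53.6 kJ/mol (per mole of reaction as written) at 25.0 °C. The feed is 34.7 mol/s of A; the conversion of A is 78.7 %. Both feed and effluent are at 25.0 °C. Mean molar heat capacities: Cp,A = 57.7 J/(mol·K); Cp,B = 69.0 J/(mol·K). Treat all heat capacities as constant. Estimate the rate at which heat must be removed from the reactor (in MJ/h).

Q_out = 5270 MJ/h

Extent of reaction ξ = 0.787 × 34.7 = 27.309 mol/s
Reaction term: ξ·ΔH°_rxn = 27.309 × -53.6 = -1463.8 kJ/s
Q = ΔH = -1463.8 kJ/s = -1463.8 kW
Heat removed = 5269.5 MJ/h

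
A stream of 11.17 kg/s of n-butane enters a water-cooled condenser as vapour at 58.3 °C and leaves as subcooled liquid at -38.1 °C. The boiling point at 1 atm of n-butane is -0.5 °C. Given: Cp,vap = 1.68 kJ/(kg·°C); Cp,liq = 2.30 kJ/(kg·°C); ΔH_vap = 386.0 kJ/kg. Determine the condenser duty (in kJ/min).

Q_c = 383000 kJ/min

vapour 58.3→-0.5 °C: -98.784 kJ/kg
condensation at -0.5 °C: -386 kJ/kg
liquid -0.5→-38.1 °C: -86.48 kJ/kg
Δh = -98.784 + -386 + -86.48 = -571.26 kJ/kg
Q = ṁ·Δh = 11.17 kg/s × -571.26 kJ/kg = -6381 kJ/s
|Q| = 6381 kW = 382860 kJ/min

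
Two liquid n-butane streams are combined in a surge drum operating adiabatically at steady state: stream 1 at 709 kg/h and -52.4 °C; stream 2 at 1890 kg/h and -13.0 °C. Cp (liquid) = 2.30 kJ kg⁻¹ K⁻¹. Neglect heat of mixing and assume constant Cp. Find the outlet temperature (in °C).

Adiabatic, steady state ⇒ Σ ṁᵢCp,ᵢ(T_out − Tᵢ) = 0
T_out = Σ ṁᵢCp,ᵢTᵢ / Σ ṁᵢCp,ᵢ
      = -141960 / 5977.7 = -23.748 °C

T_out = -23.7 °C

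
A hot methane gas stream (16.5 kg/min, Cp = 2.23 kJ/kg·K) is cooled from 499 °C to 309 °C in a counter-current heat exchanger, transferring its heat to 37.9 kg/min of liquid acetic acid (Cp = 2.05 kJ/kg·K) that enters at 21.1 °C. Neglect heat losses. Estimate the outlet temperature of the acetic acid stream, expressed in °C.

T_c,out = 111 °C

Heat released by hot stream: Q = 16.5 × 2.23 × (499 − 309) = 6991.1 kJ/min
Energy balance on cold side (adiabatic exchanger): Q = ṁ_c·Cp_c·(T_c,out − T_c,in)
T_c,out = 21.1 + 6991.1/(37.9 × 2.05) = 111.08 °C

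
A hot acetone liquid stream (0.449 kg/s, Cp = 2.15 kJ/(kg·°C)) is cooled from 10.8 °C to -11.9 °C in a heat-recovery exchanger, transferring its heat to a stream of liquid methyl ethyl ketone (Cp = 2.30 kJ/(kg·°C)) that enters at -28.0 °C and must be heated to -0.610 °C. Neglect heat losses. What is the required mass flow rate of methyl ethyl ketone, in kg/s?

Heat released by hot stream: Q = 0.449 × 2.15 × (10.8 − -11.9) = 21.913 kJ/s
Energy balance on cold side (adiabatic exchanger): Q = ṁ_c·Cp_c·(T_c,out − T_c,in)
ṁ_c = 21.913 / [2.30 × (-0.610 − -28.0)] = 0.34785 kg/s

ṁ_c = 0.348 kg/s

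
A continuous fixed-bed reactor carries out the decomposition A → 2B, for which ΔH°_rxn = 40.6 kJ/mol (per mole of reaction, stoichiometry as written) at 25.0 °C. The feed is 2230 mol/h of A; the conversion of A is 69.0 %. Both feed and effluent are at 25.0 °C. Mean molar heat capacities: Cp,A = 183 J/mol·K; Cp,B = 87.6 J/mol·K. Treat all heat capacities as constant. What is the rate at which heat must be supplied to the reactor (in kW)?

Extent of reaction ξ = 0.690 × 2230 = 1538.7 mol/h
Reaction term: ξ·ΔH°_rxn = 1538.7 × 40.6 = 62471 kJ/h
Q = ΔH = 62471 kJ/h = 17.353 kW
Heat supplied = 17.353 kW

Q_in = 17.4 kW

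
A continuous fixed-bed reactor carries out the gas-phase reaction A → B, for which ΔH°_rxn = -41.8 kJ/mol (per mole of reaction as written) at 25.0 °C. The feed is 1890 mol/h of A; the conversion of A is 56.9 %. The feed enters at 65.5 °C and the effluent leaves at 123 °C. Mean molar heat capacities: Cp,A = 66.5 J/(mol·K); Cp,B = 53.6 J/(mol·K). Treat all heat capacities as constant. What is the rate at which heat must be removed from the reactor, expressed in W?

Extent of reaction ξ = 0.569 × 1890 = 1075.4 mol/h
Reaction term: ξ·ΔH°_rxn = 1075.4 × -41.8 = -44952 kJ/h
Sensible, feed 65.5→25 °C: -5090.2 kJ/h
Outlet flows (mol/h): A 814.59, B 1075.4
Sensible, products 25→123 °C: 10958 kJ/h
Q = ΔH = -39085 kJ/h = -10.857 kW
Heat removed = 10857 W

Q_out = 10900 W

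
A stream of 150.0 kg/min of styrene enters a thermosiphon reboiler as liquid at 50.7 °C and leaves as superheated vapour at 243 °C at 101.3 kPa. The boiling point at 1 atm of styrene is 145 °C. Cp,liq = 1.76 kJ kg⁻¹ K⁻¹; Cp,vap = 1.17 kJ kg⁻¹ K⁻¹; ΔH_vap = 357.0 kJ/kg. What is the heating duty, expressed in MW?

liquid 50.7→145 °C: 165.97 kJ/kg
vaporisation at 145 °C: 357 kJ/kg
vapour 145→243 °C: 114.66 kJ/kg
Δh = 165.97 + 357 + 114.66 = 637.63 kJ/kg
Q = ṁ·Δh = 150.0 kg/min × 637.63 kJ/kg = 95644 kJ/min
|Q| = 1594.1 kW = 1.5941 MW

Q = 1.59 MW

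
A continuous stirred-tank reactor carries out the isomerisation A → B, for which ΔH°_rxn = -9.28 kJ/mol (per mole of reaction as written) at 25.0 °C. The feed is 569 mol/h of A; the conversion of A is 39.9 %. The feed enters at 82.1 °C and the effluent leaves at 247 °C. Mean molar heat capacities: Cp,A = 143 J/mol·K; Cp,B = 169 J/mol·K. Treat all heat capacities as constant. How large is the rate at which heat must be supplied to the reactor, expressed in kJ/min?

Q_in = 210 kJ/min

Extent of reaction ξ = 0.399 × 569 = 227.03 mol/h
Reaction term: ξ·ΔH°_rxn = 227.03 × -9.28 = -2106.8 kJ/h
Sensible, feed 82.1→25 °C: -4646.1 kJ/h
Outlet flows (mol/h): A 341.97, B 227.03
Sensible, products 25→247 °C: 19374 kJ/h
Q = ΔH = 12621 kJ/h = 3.5058 kW
Heat supplied = 210.35 kJ/min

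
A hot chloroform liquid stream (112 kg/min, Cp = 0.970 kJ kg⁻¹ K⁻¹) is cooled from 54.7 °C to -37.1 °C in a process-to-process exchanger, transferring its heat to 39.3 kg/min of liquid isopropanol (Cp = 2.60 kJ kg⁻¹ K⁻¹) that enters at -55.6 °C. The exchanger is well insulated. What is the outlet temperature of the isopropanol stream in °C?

Heat released by hot stream: Q = 112 × 0.970 × (54.7 − -37.1) = 9973.2 kJ/min
Energy balance on cold side (adiabatic exchanger): Q = ṁ_c·Cp_c·(T_c,out − T_c,in)
T_c,out = -55.6 + 9973.2/(39.3 × 2.60) = 42.004 °C

T_c,out = 42.0 °C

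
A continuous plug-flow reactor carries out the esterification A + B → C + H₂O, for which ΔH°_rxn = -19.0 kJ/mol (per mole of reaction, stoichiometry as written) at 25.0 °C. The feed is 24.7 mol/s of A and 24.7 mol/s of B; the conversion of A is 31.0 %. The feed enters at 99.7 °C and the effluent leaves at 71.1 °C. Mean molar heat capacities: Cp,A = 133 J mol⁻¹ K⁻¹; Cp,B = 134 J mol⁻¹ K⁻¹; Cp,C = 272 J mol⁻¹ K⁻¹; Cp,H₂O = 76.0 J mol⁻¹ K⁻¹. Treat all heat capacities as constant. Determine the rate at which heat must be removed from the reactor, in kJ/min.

Q_out = 18300 kJ/min

Extent of reaction ξ = 0.310 × 24.7 = 7.657 mol/s
Reaction term: ξ·ΔH°_rxn = 7.657 × -19.0 = -145.48 kJ/s
Sensible, feed 99.7→25 °C: -492.64 kJ/s
Outlet flows (mol/s): A 17.043, B 17.043, C 7.657, H₂O 7.657
Sensible, products 25→71.1 °C: 332.62 kJ/s
Q = ΔH = -305.51 kJ/s = -305.51 kW
Heat removed = 18330 kJ/min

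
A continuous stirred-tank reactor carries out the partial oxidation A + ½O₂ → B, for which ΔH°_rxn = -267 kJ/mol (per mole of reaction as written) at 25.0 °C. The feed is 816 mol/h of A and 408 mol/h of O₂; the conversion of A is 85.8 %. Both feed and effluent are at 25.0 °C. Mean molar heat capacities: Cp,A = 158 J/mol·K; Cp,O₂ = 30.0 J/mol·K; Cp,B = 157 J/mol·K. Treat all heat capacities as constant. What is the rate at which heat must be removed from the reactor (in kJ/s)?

Extent of reaction ξ = 0.858 × 816 = 700.13 mol/h
Reaction term: ξ·ΔH°_rxn = 700.13 × -267 = -186930 kJ/h
Q = ΔH = -186930 kJ/h = -51.926 kW
Heat removed = 51.926 kJ/s

Q_out = 51.9 kJ/s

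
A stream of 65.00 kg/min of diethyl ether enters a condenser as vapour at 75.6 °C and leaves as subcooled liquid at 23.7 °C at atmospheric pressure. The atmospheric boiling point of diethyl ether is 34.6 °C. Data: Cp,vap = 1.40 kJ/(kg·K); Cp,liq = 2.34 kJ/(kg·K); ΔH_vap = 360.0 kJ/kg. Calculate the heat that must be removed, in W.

vapour 75.6→34.6 °C: -57.4 kJ/kg
condensation at 34.6 °C: -360 kJ/kg
liquid 34.6→23.7 °C: -25.506 kJ/kg
Δh = -57.4 + -360 + -25.506 = -442.91 kJ/kg
Q = ṁ·Δh = 65.00 kg/min × -442.91 kJ/kg = -28789 kJ/min
|Q| = 479.81 kW = 479810 W

Q_c = 480000 W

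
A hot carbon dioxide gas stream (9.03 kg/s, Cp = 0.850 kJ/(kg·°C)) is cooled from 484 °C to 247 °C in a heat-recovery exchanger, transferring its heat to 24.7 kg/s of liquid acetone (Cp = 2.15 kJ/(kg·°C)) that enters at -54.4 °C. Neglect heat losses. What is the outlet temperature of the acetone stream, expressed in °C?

Heat released by hot stream: Q = 9.03 × 0.850 × (484 − 247) = 1819.1 kJ/s
Energy balance on cold side (adiabatic exchanger): Q = ṁ_c·Cp_c·(T_c,out − T_c,in)
T_c,out = -54.4 + 1819.1/(24.7 × 2.15) = -20.145 °C

T_c,out = -20.1 °C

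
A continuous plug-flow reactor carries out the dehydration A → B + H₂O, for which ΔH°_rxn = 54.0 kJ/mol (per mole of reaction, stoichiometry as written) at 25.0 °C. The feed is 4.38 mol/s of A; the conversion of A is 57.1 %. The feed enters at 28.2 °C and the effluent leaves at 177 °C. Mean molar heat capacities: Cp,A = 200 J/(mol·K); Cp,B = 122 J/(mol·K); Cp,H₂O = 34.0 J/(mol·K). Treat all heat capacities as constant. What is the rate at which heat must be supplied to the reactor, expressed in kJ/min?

Extent of reaction ξ = 0.571 × 4.38 = 2.501 mol/s
Reaction term: ξ·ΔH°_rxn = 2.501 × 54.0 = 135.05 kJ/s
Sensible, feed 28.2→25 °C: -2.8032 kJ/s
Outlet flows (mol/s): A 1.879, B 2.501, H₂O 2.501
Sensible, products 25→177 °C: 116.43 kJ/s
Q = ΔH = 248.68 kJ/s = 248.68 kW
Heat supplied = 14921 kJ/min

Q_in = 14900 kJ/min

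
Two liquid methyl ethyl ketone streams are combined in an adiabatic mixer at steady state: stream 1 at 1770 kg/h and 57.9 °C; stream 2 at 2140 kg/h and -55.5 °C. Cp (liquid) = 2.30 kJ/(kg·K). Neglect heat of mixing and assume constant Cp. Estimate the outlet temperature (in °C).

Energy balance with Q = 0: Σ ṁᵢCp,ᵢ(T_out − Tᵢ) = 0
Σ ṁᵢCp,ᵢTᵢ = 1770×2.30×57.9 + 2140×2.30×-55.5 = -37460
Σ ṁᵢCp,ᵢ = 1770×2.30 + 2140×2.30 = 8993
T_out = -37460 / 8993 = -4.1655 °C

T_out = -4.17 °C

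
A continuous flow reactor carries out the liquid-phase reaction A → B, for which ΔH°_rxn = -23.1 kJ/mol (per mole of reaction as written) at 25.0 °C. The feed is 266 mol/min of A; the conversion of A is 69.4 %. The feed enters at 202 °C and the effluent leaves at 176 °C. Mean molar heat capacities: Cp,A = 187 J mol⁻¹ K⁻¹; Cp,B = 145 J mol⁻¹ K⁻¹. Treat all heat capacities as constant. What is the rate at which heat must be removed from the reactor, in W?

Extent of reaction ξ = 0.694 × 266 = 184.6 mol/min
Reaction term: ξ·ΔH°_rxn = 184.6 × -23.1 = -4264.4 kJ/min
Sensible, feed 202→25 °C: -8804.3 kJ/min
Outlet flows (mol/min): A 81.396, B 184.6
Sensible, products 25→176 °C: 6340.3 kJ/min
Q = ΔH = -6728.4 kJ/min = -112.14 kW
Heat removed = 112140 W

Q_out = 112000 W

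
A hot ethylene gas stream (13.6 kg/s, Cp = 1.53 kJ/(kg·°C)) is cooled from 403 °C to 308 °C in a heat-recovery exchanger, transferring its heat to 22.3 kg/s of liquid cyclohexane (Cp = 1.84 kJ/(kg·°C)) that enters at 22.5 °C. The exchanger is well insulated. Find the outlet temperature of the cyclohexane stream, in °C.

T_c,out = 70.7 °C

Heat released by hot stream: Q = 13.6 × 1.53 × (403 − 308) = 1976.8 kJ/s
Energy balance on cold side (adiabatic exchanger): Q = ṁ_c·Cp_c·(T_c,out − T_c,in)
T_c,out = 22.5 + 1976.8/(22.3 × 1.84) = 70.676 °C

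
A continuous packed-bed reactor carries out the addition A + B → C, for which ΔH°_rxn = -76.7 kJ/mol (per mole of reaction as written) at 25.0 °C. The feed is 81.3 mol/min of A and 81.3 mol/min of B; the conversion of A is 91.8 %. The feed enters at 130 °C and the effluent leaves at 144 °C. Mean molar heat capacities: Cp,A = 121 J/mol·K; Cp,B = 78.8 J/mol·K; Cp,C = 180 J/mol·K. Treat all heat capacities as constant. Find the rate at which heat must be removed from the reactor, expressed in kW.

Extent of reaction ξ = 0.918 × 81.3 = 74.633 mol/min
Reaction term: ξ·ΔH°_rxn = 74.633 × -76.7 = -5724.4 kJ/min
Sensible, feed 130→25 °C: -1705.6 kJ/min
Outlet flows (mol/min): A 6.6666, B 6.6666, C 74.633
Sensible, products 25→144 °C: 1757.2 kJ/min
Q = ΔH = -5672.8 kJ/min = -94.547 kW
Heat removed = 94.547 kW

Q_out = 94.5 kW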